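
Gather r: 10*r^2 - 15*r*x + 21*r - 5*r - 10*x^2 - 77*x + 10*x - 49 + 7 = 10*r^2 + r*(16 - 15*x) - 10*x^2 - 67*x - 42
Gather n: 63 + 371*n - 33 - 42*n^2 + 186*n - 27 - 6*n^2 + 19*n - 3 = -48*n^2 + 576*n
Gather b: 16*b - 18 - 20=16*b - 38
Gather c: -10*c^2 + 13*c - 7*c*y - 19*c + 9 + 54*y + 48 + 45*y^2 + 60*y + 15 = -10*c^2 + c*(-7*y - 6) + 45*y^2 + 114*y + 72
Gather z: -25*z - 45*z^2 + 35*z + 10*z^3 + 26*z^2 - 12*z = 10*z^3 - 19*z^2 - 2*z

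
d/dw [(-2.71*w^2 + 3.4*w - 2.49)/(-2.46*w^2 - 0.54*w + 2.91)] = (9.8274*w^2 - 28.023*w + 8.5494)/(6.0516*w^4 + 2.6568*w^3 - 14.0256*w^2 - 3.1428*w + 8.4681)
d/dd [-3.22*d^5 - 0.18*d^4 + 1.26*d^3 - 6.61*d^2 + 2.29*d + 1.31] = -16.1*d^4 - 0.72*d^3 + 3.78*d^2 - 13.22*d + 2.29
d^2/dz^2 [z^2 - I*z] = 2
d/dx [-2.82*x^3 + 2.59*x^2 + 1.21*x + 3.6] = -8.46*x^2 + 5.18*x + 1.21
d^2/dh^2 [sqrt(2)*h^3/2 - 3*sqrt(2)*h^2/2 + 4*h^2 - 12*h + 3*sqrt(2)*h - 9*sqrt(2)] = 3*sqrt(2)*h - 3*sqrt(2) + 8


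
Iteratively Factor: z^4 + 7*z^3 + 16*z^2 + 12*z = (z)*(z^3 + 7*z^2 + 16*z + 12) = z*(z + 3)*(z^2 + 4*z + 4) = z*(z + 2)*(z + 3)*(z + 2)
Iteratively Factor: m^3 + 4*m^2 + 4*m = (m + 2)*(m^2 + 2*m) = (m + 2)^2*(m)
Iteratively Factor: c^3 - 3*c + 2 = (c + 2)*(c^2 - 2*c + 1) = (c - 1)*(c + 2)*(c - 1)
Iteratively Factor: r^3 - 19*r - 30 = (r + 3)*(r^2 - 3*r - 10) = (r + 2)*(r + 3)*(r - 5)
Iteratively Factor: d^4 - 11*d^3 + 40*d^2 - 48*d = (d - 3)*(d^3 - 8*d^2 + 16*d) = (d - 4)*(d - 3)*(d^2 - 4*d) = d*(d - 4)*(d - 3)*(d - 4)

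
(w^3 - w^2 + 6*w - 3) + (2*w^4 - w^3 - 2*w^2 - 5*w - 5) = 2*w^4 - 3*w^2 + w - 8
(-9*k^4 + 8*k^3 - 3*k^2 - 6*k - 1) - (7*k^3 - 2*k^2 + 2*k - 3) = -9*k^4 + k^3 - k^2 - 8*k + 2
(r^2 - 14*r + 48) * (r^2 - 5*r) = r^4 - 19*r^3 + 118*r^2 - 240*r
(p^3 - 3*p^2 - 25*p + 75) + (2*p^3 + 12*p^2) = 3*p^3 + 9*p^2 - 25*p + 75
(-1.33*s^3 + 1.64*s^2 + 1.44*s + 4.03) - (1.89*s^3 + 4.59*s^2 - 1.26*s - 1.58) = -3.22*s^3 - 2.95*s^2 + 2.7*s + 5.61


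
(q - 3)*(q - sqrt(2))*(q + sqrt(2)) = q^3 - 3*q^2 - 2*q + 6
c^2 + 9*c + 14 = (c + 2)*(c + 7)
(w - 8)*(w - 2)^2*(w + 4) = w^4 - 8*w^3 - 12*w^2 + 112*w - 128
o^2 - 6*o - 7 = (o - 7)*(o + 1)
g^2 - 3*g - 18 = (g - 6)*(g + 3)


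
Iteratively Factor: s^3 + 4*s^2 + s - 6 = (s - 1)*(s^2 + 5*s + 6) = (s - 1)*(s + 3)*(s + 2)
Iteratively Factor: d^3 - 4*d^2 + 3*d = (d - 3)*(d^2 - d) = (d - 3)*(d - 1)*(d)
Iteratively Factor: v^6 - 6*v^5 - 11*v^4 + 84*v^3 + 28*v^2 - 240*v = (v - 2)*(v^5 - 4*v^4 - 19*v^3 + 46*v^2 + 120*v) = (v - 5)*(v - 2)*(v^4 + v^3 - 14*v^2 - 24*v) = v*(v - 5)*(v - 2)*(v^3 + v^2 - 14*v - 24) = v*(v - 5)*(v - 2)*(v + 3)*(v^2 - 2*v - 8) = v*(v - 5)*(v - 2)*(v + 2)*(v + 3)*(v - 4)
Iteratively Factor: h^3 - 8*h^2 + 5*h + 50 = (h - 5)*(h^2 - 3*h - 10) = (h - 5)*(h + 2)*(h - 5)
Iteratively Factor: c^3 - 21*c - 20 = (c - 5)*(c^2 + 5*c + 4) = (c - 5)*(c + 4)*(c + 1)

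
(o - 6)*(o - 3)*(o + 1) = o^3 - 8*o^2 + 9*o + 18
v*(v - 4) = v^2 - 4*v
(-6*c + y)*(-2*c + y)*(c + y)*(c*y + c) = 12*c^4*y + 12*c^4 + 4*c^3*y^2 + 4*c^3*y - 7*c^2*y^3 - 7*c^2*y^2 + c*y^4 + c*y^3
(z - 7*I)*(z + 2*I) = z^2 - 5*I*z + 14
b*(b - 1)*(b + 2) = b^3 + b^2 - 2*b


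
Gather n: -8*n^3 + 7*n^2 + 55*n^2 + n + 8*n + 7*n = -8*n^3 + 62*n^2 + 16*n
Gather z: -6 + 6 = 0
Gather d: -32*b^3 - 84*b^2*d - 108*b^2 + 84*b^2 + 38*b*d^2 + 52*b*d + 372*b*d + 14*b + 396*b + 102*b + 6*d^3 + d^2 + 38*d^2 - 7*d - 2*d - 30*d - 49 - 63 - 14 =-32*b^3 - 24*b^2 + 512*b + 6*d^3 + d^2*(38*b + 39) + d*(-84*b^2 + 424*b - 39) - 126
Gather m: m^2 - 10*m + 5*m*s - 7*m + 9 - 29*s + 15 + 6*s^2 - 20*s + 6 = m^2 + m*(5*s - 17) + 6*s^2 - 49*s + 30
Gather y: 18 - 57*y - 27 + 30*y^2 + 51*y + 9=30*y^2 - 6*y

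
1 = 1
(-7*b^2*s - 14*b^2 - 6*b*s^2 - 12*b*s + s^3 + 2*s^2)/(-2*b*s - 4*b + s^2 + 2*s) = (-7*b^2 - 6*b*s + s^2)/(-2*b + s)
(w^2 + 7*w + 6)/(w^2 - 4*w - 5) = (w + 6)/(w - 5)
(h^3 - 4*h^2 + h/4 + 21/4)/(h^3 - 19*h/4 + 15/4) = (2*h^2 - 5*h - 7)/(2*h^2 + 3*h - 5)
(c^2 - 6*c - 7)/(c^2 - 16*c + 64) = (c^2 - 6*c - 7)/(c^2 - 16*c + 64)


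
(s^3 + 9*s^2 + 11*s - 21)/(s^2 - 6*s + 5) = (s^2 + 10*s + 21)/(s - 5)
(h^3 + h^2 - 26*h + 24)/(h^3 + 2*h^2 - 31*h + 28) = (h + 6)/(h + 7)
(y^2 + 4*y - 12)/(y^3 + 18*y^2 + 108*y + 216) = (y - 2)/(y^2 + 12*y + 36)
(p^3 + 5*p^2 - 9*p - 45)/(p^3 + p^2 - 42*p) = (p^3 + 5*p^2 - 9*p - 45)/(p*(p^2 + p - 42))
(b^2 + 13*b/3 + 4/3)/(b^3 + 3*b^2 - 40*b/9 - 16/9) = 3/(3*b - 4)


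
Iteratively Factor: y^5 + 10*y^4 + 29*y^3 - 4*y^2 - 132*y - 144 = (y + 4)*(y^4 + 6*y^3 + 5*y^2 - 24*y - 36) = (y + 2)*(y + 4)*(y^3 + 4*y^2 - 3*y - 18) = (y + 2)*(y + 3)*(y + 4)*(y^2 + y - 6) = (y + 2)*(y + 3)^2*(y + 4)*(y - 2)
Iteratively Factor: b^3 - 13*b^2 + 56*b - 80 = (b - 5)*(b^2 - 8*b + 16) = (b - 5)*(b - 4)*(b - 4)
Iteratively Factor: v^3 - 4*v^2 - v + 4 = (v + 1)*(v^2 - 5*v + 4) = (v - 1)*(v + 1)*(v - 4)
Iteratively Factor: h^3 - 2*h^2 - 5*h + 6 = (h + 2)*(h^2 - 4*h + 3) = (h - 3)*(h + 2)*(h - 1)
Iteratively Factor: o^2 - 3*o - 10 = (o + 2)*(o - 5)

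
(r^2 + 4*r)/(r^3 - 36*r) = (r + 4)/(r^2 - 36)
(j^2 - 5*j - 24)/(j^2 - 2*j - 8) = (-j^2 + 5*j + 24)/(-j^2 + 2*j + 8)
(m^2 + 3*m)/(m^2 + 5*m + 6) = m/(m + 2)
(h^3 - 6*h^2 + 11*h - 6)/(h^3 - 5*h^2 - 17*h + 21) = (h^2 - 5*h + 6)/(h^2 - 4*h - 21)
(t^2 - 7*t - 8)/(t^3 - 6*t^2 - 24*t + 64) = (t + 1)/(t^2 + 2*t - 8)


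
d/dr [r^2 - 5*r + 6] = 2*r - 5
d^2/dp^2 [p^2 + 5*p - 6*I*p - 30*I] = 2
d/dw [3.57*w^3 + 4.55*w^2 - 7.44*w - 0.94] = 10.71*w^2 + 9.1*w - 7.44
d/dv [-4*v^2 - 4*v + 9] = -8*v - 4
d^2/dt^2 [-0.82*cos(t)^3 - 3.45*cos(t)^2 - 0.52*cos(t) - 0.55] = 1.135*cos(t) + 6.9*cos(2*t) + 1.845*cos(3*t)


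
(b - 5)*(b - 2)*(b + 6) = b^3 - b^2 - 32*b + 60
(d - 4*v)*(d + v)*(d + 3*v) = d^3 - 13*d*v^2 - 12*v^3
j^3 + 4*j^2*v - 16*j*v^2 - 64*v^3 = (j - 4*v)*(j + 4*v)^2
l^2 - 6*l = l*(l - 6)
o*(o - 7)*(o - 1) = o^3 - 8*o^2 + 7*o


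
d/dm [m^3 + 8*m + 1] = 3*m^2 + 8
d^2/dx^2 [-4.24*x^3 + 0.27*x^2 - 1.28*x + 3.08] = 0.54 - 25.44*x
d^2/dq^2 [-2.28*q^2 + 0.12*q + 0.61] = -4.56000000000000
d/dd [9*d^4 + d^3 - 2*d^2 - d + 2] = 36*d^3 + 3*d^2 - 4*d - 1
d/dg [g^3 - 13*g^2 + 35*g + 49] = 3*g^2 - 26*g + 35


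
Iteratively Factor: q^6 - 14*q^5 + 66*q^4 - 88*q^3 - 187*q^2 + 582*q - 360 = (q - 4)*(q^5 - 10*q^4 + 26*q^3 + 16*q^2 - 123*q + 90) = (q - 5)*(q - 4)*(q^4 - 5*q^3 + q^2 + 21*q - 18) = (q - 5)*(q - 4)*(q - 3)*(q^3 - 2*q^2 - 5*q + 6) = (q - 5)*(q - 4)*(q - 3)^2*(q^2 + q - 2) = (q - 5)*(q - 4)*(q - 3)^2*(q - 1)*(q + 2)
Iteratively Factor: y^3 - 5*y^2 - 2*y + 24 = (y - 4)*(y^2 - y - 6) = (y - 4)*(y - 3)*(y + 2)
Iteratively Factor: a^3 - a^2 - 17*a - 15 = (a - 5)*(a^2 + 4*a + 3) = (a - 5)*(a + 1)*(a + 3)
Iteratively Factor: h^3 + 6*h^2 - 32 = (h - 2)*(h^2 + 8*h + 16) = (h - 2)*(h + 4)*(h + 4)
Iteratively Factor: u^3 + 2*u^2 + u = (u + 1)*(u^2 + u) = (u + 1)^2*(u)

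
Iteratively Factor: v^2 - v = (v - 1)*(v)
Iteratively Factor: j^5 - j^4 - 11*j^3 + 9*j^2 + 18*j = (j)*(j^4 - j^3 - 11*j^2 + 9*j + 18) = j*(j - 2)*(j^3 + j^2 - 9*j - 9) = j*(j - 2)*(j + 1)*(j^2 - 9) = j*(j - 2)*(j + 1)*(j + 3)*(j - 3)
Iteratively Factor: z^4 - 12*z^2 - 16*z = (z + 2)*(z^3 - 2*z^2 - 8*z) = z*(z + 2)*(z^2 - 2*z - 8) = z*(z + 2)^2*(z - 4)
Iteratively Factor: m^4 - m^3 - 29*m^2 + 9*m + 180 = (m + 4)*(m^3 - 5*m^2 - 9*m + 45) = (m - 5)*(m + 4)*(m^2 - 9) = (m - 5)*(m - 3)*(m + 4)*(m + 3)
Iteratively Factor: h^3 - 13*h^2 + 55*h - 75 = (h - 5)*(h^2 - 8*h + 15) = (h - 5)^2*(h - 3)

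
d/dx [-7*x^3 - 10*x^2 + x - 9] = -21*x^2 - 20*x + 1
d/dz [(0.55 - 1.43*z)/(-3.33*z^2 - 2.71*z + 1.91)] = (-4.7619*z^2 + 3.663*z - 1.2408)/(11.0889*z^4 + 18.0486*z^3 - 5.3765*z^2 - 10.3522*z + 3.6481)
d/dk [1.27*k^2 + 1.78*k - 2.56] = 2.54*k + 1.78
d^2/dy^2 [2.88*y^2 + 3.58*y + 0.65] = 5.76000000000000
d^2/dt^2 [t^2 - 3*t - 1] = 2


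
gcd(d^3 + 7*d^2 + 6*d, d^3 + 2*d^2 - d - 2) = d + 1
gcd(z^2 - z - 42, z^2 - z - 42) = z^2 - z - 42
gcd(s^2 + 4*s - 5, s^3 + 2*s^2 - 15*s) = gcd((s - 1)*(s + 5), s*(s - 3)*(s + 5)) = s + 5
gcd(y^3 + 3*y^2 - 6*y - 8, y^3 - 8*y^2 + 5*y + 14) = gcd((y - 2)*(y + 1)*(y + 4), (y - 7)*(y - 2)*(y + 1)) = y^2 - y - 2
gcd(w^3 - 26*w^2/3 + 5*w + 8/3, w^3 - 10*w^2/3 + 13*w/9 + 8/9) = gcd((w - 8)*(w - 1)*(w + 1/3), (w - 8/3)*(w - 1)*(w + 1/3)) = w^2 - 2*w/3 - 1/3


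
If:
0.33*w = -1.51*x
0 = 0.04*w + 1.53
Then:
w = -38.25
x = 8.36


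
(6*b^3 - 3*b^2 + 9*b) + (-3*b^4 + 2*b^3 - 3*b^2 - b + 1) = -3*b^4 + 8*b^3 - 6*b^2 + 8*b + 1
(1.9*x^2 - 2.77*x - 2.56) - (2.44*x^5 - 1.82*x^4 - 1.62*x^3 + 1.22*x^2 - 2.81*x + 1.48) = -2.44*x^5 + 1.82*x^4 + 1.62*x^3 + 0.68*x^2 + 0.04*x - 4.04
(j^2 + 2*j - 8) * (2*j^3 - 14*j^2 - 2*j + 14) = 2*j^5 - 10*j^4 - 46*j^3 + 122*j^2 + 44*j - 112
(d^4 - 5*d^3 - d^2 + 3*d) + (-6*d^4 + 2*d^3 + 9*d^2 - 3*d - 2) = -5*d^4 - 3*d^3 + 8*d^2 - 2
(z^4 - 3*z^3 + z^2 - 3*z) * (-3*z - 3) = -3*z^5 + 6*z^4 + 6*z^3 + 6*z^2 + 9*z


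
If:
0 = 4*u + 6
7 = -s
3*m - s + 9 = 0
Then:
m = -16/3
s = -7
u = -3/2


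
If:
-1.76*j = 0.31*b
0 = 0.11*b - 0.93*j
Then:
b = 0.00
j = 0.00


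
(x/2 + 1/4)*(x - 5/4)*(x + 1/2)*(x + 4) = x^4/2 + 15*x^3/8 - x^2 - 69*x/32 - 5/8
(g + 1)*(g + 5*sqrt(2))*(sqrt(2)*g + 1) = sqrt(2)*g^3 + sqrt(2)*g^2 + 11*g^2 + 5*sqrt(2)*g + 11*g + 5*sqrt(2)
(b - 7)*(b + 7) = b^2 - 49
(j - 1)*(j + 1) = j^2 - 1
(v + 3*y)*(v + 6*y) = v^2 + 9*v*y + 18*y^2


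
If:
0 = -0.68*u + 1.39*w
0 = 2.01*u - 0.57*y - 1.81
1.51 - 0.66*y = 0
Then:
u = 1.55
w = 0.76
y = 2.29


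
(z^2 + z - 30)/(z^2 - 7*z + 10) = (z + 6)/(z - 2)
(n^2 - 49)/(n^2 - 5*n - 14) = (n + 7)/(n + 2)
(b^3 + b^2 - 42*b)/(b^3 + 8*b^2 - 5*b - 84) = b*(b - 6)/(b^2 + b - 12)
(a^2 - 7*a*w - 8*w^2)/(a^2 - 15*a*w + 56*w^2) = (-a - w)/(-a + 7*w)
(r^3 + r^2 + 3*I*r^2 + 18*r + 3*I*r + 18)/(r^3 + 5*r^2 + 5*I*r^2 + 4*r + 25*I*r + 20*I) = (r^2 + 3*I*r + 18)/(r^2 + r*(4 + 5*I) + 20*I)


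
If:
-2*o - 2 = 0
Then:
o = -1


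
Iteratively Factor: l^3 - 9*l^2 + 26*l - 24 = (l - 2)*(l^2 - 7*l + 12) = (l - 3)*(l - 2)*(l - 4)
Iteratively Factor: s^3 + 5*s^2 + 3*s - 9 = (s + 3)*(s^2 + 2*s - 3) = (s + 3)^2*(s - 1)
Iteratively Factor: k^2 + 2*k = (k)*(k + 2)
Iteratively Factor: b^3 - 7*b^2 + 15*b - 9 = (b - 3)*(b^2 - 4*b + 3) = (b - 3)*(b - 1)*(b - 3)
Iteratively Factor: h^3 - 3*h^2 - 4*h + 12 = (h - 2)*(h^2 - h - 6) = (h - 2)*(h + 2)*(h - 3)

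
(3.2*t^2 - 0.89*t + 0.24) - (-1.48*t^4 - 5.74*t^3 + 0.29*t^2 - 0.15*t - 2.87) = 1.48*t^4 + 5.74*t^3 + 2.91*t^2 - 0.74*t + 3.11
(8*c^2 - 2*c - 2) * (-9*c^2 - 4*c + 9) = -72*c^4 - 14*c^3 + 98*c^2 - 10*c - 18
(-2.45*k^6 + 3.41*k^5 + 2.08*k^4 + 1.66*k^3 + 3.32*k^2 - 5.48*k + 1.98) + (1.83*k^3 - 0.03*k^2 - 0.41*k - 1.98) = -2.45*k^6 + 3.41*k^5 + 2.08*k^4 + 3.49*k^3 + 3.29*k^2 - 5.89*k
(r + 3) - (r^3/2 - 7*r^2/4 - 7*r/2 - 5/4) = -r^3/2 + 7*r^2/4 + 9*r/2 + 17/4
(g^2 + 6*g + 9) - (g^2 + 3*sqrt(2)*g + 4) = -3*sqrt(2)*g + 6*g + 5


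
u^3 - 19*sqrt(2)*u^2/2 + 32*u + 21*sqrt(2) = (u - 7*sqrt(2))*(u - 3*sqrt(2))*(u + sqrt(2)/2)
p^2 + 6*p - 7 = (p - 1)*(p + 7)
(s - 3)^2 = s^2 - 6*s + 9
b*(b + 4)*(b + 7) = b^3 + 11*b^2 + 28*b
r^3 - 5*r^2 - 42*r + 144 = (r - 8)*(r - 3)*(r + 6)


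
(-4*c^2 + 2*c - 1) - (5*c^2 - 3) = -9*c^2 + 2*c + 2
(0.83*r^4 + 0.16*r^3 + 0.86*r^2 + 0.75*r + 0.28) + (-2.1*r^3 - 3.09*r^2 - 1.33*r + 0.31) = 0.83*r^4 - 1.94*r^3 - 2.23*r^2 - 0.58*r + 0.59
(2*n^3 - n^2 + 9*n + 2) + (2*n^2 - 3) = 2*n^3 + n^2 + 9*n - 1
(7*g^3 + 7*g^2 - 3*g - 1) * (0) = 0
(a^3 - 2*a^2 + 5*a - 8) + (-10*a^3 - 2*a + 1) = -9*a^3 - 2*a^2 + 3*a - 7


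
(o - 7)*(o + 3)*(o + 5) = o^3 + o^2 - 41*o - 105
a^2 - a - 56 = (a - 8)*(a + 7)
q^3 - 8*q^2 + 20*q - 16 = (q - 4)*(q - 2)^2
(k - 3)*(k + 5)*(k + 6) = k^3 + 8*k^2 - 3*k - 90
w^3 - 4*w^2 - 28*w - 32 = (w - 8)*(w + 2)^2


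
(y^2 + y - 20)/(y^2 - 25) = (y - 4)/(y - 5)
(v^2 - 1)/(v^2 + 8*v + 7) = (v - 1)/(v + 7)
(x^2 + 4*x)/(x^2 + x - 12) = x/(x - 3)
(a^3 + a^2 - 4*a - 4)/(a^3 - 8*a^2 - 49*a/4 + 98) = 4*(a^3 + a^2 - 4*a - 4)/(4*a^3 - 32*a^2 - 49*a + 392)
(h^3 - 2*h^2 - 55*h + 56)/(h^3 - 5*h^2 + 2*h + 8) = (h^3 - 2*h^2 - 55*h + 56)/(h^3 - 5*h^2 + 2*h + 8)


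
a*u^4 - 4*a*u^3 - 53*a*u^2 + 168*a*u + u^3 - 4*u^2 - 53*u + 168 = (u - 8)*(u - 3)*(u + 7)*(a*u + 1)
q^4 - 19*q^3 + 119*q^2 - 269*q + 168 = (q - 8)*(q - 7)*(q - 3)*(q - 1)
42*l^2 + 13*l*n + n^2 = (6*l + n)*(7*l + n)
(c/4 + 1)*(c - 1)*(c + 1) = c^3/4 + c^2 - c/4 - 1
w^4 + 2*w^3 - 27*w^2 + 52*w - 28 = (w - 2)^2*(w - 1)*(w + 7)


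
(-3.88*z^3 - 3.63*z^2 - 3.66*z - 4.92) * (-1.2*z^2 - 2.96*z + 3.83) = 4.656*z^5 + 15.8408*z^4 + 0.2764*z^3 + 2.8347*z^2 + 0.545399999999999*z - 18.8436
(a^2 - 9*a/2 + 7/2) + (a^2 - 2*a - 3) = 2*a^2 - 13*a/2 + 1/2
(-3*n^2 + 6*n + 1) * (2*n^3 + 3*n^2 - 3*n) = -6*n^5 + 3*n^4 + 29*n^3 - 15*n^2 - 3*n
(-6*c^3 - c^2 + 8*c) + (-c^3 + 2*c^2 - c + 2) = -7*c^3 + c^2 + 7*c + 2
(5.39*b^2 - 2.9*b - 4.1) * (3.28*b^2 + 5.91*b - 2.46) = 17.6792*b^4 + 22.3429*b^3 - 43.8464*b^2 - 17.097*b + 10.086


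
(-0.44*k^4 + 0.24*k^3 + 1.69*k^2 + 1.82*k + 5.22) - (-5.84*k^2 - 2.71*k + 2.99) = -0.44*k^4 + 0.24*k^3 + 7.53*k^2 + 4.53*k + 2.23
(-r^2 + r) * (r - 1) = -r^3 + 2*r^2 - r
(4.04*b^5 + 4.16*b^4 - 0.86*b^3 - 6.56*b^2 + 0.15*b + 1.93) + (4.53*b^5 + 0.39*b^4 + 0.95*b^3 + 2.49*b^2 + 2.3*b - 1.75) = 8.57*b^5 + 4.55*b^4 + 0.09*b^3 - 4.07*b^2 + 2.45*b + 0.18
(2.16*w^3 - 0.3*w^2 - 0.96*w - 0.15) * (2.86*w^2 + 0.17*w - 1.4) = 6.1776*w^5 - 0.4908*w^4 - 5.8206*w^3 - 0.1722*w^2 + 1.3185*w + 0.21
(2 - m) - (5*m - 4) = 6 - 6*m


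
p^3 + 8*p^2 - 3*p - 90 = (p - 3)*(p + 5)*(p + 6)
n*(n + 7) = n^2 + 7*n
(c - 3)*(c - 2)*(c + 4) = c^3 - c^2 - 14*c + 24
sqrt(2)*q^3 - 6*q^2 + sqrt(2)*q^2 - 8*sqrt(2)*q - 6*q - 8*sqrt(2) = (q - 4*sqrt(2))*(q + sqrt(2))*(sqrt(2)*q + sqrt(2))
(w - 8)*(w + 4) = w^2 - 4*w - 32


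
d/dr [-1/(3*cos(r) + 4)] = -3*sin(r)/(3*cos(r) + 4)^2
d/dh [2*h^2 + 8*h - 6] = 4*h + 8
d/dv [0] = 0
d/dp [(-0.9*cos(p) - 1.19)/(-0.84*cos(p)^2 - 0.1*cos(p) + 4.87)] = (0.756*cos(p)^2 + 1.9992*cos(p) + 4.502)*sin(p)/(0.7056*cos(p)^4 + 0.168*cos(p)^3 - 8.1716*cos(p)^2 - 0.974*cos(p) + 23.7169)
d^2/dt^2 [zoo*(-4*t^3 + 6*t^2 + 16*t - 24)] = zoo*(t + 1)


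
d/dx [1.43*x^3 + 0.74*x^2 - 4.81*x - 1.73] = 4.29*x^2 + 1.48*x - 4.81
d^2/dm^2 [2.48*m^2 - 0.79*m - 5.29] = 4.96000000000000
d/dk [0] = 0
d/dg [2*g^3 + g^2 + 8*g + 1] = 6*g^2 + 2*g + 8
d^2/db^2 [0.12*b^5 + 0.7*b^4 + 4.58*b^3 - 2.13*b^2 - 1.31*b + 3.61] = 2.4*b^3 + 8.4*b^2 + 27.48*b - 4.26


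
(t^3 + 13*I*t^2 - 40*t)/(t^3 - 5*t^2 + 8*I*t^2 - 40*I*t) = (t + 5*I)/(t - 5)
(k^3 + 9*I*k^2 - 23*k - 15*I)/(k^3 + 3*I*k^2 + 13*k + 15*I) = (k + 3*I)/(k - 3*I)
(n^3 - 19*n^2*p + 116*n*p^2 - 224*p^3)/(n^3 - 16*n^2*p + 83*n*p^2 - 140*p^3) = (-n + 8*p)/(-n + 5*p)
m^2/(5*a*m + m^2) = m/(5*a + m)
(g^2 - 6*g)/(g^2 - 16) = g*(g - 6)/(g^2 - 16)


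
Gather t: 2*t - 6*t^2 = -6*t^2 + 2*t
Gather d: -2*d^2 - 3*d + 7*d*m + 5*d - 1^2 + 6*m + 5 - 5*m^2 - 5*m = -2*d^2 + d*(7*m + 2) - 5*m^2 + m + 4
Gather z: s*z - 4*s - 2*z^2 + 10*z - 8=-4*s - 2*z^2 + z*(s + 10) - 8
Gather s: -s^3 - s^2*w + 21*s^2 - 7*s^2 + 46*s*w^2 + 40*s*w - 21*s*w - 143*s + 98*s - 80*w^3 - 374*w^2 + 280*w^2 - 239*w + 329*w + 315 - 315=-s^3 + s^2*(14 - w) + s*(46*w^2 + 19*w - 45) - 80*w^3 - 94*w^2 + 90*w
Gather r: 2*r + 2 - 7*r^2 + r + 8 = -7*r^2 + 3*r + 10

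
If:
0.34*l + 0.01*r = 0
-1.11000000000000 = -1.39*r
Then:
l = -0.02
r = 0.80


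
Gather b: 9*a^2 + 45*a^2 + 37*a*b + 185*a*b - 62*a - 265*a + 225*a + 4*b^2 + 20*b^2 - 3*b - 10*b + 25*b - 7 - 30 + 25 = 54*a^2 - 102*a + 24*b^2 + b*(222*a + 12) - 12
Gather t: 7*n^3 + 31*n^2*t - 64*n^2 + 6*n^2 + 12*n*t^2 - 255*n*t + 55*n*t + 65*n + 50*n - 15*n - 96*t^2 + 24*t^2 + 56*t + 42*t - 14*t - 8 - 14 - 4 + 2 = 7*n^3 - 58*n^2 + 100*n + t^2*(12*n - 72) + t*(31*n^2 - 200*n + 84) - 24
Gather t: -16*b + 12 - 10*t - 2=-16*b - 10*t + 10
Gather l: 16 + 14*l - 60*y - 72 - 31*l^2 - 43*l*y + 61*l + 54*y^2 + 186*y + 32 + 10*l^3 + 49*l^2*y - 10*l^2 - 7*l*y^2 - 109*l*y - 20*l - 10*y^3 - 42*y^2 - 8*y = 10*l^3 + l^2*(49*y - 41) + l*(-7*y^2 - 152*y + 55) - 10*y^3 + 12*y^2 + 118*y - 24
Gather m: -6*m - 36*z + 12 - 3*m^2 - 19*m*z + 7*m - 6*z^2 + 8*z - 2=-3*m^2 + m*(1 - 19*z) - 6*z^2 - 28*z + 10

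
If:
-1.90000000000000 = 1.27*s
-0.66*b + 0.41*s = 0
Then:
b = -0.93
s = -1.50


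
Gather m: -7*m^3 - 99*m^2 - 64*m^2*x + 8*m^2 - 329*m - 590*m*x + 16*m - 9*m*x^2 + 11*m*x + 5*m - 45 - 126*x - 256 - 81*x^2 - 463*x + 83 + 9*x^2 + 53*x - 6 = -7*m^3 + m^2*(-64*x - 91) + m*(-9*x^2 - 579*x - 308) - 72*x^2 - 536*x - 224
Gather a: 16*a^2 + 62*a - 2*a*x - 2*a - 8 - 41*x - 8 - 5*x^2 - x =16*a^2 + a*(60 - 2*x) - 5*x^2 - 42*x - 16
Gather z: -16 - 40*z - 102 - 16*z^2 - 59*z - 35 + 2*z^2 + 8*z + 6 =-14*z^2 - 91*z - 147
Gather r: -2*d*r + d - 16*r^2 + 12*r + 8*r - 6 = d - 16*r^2 + r*(20 - 2*d) - 6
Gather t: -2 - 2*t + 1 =-2*t - 1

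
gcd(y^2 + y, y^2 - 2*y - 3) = y + 1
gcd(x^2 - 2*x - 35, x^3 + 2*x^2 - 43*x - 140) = x^2 - 2*x - 35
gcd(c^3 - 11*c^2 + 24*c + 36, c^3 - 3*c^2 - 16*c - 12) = c^2 - 5*c - 6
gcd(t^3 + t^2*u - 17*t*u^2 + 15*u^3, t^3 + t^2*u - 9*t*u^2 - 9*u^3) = t - 3*u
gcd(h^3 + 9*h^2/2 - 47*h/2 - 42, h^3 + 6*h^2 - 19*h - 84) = h^2 + 3*h - 28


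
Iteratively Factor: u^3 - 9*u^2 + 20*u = (u)*(u^2 - 9*u + 20) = u*(u - 4)*(u - 5)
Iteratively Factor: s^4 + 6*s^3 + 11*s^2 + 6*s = (s + 1)*(s^3 + 5*s^2 + 6*s) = s*(s + 1)*(s^2 + 5*s + 6) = s*(s + 1)*(s + 3)*(s + 2)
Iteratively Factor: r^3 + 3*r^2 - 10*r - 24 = (r - 3)*(r^2 + 6*r + 8) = (r - 3)*(r + 2)*(r + 4)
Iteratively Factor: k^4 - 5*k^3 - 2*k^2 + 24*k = (k)*(k^3 - 5*k^2 - 2*k + 24) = k*(k - 3)*(k^2 - 2*k - 8) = k*(k - 3)*(k + 2)*(k - 4)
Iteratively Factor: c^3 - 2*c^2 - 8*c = (c + 2)*(c^2 - 4*c) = (c - 4)*(c + 2)*(c)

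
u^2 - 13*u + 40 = (u - 8)*(u - 5)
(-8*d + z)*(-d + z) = 8*d^2 - 9*d*z + z^2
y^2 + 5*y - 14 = (y - 2)*(y + 7)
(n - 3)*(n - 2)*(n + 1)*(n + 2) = n^4 - 2*n^3 - 7*n^2 + 8*n + 12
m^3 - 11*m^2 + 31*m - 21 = (m - 7)*(m - 3)*(m - 1)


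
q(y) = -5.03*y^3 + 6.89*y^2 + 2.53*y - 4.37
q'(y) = -15.09*y^2 + 13.78*y + 2.53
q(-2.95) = 177.26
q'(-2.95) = -169.44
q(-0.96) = 4.00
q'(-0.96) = -24.61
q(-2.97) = 180.67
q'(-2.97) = -171.50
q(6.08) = -864.81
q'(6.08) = -471.51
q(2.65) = -42.89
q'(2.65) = -66.92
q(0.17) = -3.77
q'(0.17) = 4.44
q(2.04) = -13.24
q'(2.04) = -32.16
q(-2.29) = 86.37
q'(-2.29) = -108.16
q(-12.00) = 9649.27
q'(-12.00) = -2335.79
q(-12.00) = 9649.27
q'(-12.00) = -2335.79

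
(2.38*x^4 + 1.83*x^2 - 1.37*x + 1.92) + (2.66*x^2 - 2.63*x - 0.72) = 2.38*x^4 + 4.49*x^2 - 4.0*x + 1.2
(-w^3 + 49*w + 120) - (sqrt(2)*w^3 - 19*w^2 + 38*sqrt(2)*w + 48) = -sqrt(2)*w^3 - w^3 + 19*w^2 - 38*sqrt(2)*w + 49*w + 72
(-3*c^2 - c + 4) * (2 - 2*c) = 6*c^3 - 4*c^2 - 10*c + 8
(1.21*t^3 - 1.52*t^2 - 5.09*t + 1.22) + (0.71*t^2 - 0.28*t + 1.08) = 1.21*t^3 - 0.81*t^2 - 5.37*t + 2.3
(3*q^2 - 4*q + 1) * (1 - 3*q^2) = -9*q^4 + 12*q^3 - 4*q + 1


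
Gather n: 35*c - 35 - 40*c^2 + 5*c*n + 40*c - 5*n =-40*c^2 + 75*c + n*(5*c - 5) - 35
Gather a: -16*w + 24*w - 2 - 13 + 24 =8*w + 9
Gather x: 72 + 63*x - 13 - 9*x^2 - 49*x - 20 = -9*x^2 + 14*x + 39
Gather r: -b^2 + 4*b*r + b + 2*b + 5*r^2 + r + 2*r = -b^2 + 3*b + 5*r^2 + r*(4*b + 3)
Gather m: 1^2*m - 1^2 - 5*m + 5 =4 - 4*m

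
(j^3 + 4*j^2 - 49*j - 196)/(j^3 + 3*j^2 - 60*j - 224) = (j - 7)/(j - 8)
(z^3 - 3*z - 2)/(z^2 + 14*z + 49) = (z^3 - 3*z - 2)/(z^2 + 14*z + 49)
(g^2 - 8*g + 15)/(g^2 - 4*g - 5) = (g - 3)/(g + 1)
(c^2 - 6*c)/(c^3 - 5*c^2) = (c - 6)/(c*(c - 5))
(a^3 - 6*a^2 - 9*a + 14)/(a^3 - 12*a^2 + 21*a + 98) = (a - 1)/(a - 7)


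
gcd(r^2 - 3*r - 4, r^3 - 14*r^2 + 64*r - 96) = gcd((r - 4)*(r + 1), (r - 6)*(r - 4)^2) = r - 4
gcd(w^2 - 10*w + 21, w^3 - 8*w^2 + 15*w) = w - 3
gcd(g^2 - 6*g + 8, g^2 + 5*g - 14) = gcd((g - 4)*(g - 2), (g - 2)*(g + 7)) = g - 2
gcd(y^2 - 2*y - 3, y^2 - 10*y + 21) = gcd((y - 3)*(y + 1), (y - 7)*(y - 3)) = y - 3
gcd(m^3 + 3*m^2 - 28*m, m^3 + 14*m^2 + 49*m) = m^2 + 7*m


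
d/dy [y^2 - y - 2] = 2*y - 1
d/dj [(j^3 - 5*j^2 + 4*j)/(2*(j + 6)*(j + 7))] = (j^4 + 26*j^3 + 57*j^2 - 420*j + 168)/(2*(j^4 + 26*j^3 + 253*j^2 + 1092*j + 1764))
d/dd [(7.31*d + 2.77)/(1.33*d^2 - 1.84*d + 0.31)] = (-9.7223*d^2 - 7.3682*d + 7.3629)/(1.7689*d^4 - 4.8944*d^3 + 4.2102*d^2 - 1.1408*d + 0.0961)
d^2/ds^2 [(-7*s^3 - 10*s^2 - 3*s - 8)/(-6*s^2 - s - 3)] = 2*(-71*s^3 + 387*s^2 + 171*s - 55)/(216*s^6 + 108*s^5 + 342*s^4 + 109*s^3 + 171*s^2 + 27*s + 27)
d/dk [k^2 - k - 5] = 2*k - 1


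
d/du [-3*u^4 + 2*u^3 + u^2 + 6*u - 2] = -12*u^3 + 6*u^2 + 2*u + 6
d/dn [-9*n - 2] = -9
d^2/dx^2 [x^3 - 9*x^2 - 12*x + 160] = 6*x - 18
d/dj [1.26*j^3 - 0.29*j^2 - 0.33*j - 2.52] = 3.78*j^2 - 0.58*j - 0.33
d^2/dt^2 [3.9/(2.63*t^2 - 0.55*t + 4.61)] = (-53.95182*t^2 + 11.2827*t + 3.9*(5.26*t - 0.55)*(10.52*t - 1.1) - 94.56954)/(2.63*t^2 - 0.55*t + 4.61)^3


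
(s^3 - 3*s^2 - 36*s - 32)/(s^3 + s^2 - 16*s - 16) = (s - 8)/(s - 4)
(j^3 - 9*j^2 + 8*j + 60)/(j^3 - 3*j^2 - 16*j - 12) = (j - 5)/(j + 1)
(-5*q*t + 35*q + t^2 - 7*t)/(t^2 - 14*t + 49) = (-5*q + t)/(t - 7)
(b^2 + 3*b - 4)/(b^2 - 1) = (b + 4)/(b + 1)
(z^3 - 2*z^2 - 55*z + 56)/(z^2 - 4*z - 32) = (z^2 + 6*z - 7)/(z + 4)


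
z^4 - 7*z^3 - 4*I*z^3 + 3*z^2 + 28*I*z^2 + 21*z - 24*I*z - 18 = (z - 6)*(z - 1)*(z - 3*I)*(z - I)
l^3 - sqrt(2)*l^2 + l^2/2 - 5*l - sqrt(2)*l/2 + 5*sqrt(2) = (l - 2)*(l + 5/2)*(l - sqrt(2))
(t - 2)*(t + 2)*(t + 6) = t^3 + 6*t^2 - 4*t - 24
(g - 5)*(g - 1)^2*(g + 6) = g^4 - g^3 - 31*g^2 + 61*g - 30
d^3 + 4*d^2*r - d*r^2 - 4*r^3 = (d - r)*(d + r)*(d + 4*r)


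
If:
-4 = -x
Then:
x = 4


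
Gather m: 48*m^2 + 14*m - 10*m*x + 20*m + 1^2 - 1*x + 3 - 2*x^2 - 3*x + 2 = 48*m^2 + m*(34 - 10*x) - 2*x^2 - 4*x + 6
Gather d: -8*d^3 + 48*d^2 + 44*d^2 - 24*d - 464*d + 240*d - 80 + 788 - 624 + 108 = -8*d^3 + 92*d^2 - 248*d + 192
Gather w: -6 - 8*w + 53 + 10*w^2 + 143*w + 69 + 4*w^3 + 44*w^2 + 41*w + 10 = 4*w^3 + 54*w^2 + 176*w + 126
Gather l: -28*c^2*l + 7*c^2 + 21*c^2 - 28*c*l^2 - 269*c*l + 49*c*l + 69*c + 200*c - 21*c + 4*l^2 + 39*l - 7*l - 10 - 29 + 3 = 28*c^2 + 248*c + l^2*(4 - 28*c) + l*(-28*c^2 - 220*c + 32) - 36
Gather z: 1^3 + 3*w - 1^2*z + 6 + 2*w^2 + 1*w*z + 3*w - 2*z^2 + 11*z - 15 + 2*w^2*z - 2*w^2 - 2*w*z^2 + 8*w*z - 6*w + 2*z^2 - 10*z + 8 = -2*w*z^2 + z*(2*w^2 + 9*w)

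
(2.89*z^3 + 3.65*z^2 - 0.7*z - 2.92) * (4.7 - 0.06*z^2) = -0.1734*z^5 - 0.219*z^4 + 13.625*z^3 + 17.3302*z^2 - 3.29*z - 13.724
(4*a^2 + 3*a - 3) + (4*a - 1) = 4*a^2 + 7*a - 4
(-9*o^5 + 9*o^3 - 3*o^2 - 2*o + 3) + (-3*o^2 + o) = -9*o^5 + 9*o^3 - 6*o^2 - o + 3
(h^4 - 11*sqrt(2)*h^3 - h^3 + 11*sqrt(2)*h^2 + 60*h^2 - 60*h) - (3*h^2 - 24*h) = h^4 - 11*sqrt(2)*h^3 - h^3 + 11*sqrt(2)*h^2 + 57*h^2 - 36*h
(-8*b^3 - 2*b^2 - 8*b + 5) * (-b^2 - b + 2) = 8*b^5 + 10*b^4 - 6*b^3 - b^2 - 21*b + 10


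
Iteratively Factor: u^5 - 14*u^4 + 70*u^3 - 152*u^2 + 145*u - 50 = (u - 1)*(u^4 - 13*u^3 + 57*u^2 - 95*u + 50) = (u - 2)*(u - 1)*(u^3 - 11*u^2 + 35*u - 25) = (u - 5)*(u - 2)*(u - 1)*(u^2 - 6*u + 5) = (u - 5)*(u - 2)*(u - 1)^2*(u - 5)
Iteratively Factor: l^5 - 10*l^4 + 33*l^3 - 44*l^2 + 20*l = (l - 2)*(l^4 - 8*l^3 + 17*l^2 - 10*l) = (l - 5)*(l - 2)*(l^3 - 3*l^2 + 2*l) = (l - 5)*(l - 2)^2*(l^2 - l) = l*(l - 5)*(l - 2)^2*(l - 1)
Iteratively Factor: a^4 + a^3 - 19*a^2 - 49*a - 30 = (a + 3)*(a^3 - 2*a^2 - 13*a - 10) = (a - 5)*(a + 3)*(a^2 + 3*a + 2) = (a - 5)*(a + 2)*(a + 3)*(a + 1)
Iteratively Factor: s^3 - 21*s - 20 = (s + 1)*(s^2 - s - 20) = (s + 1)*(s + 4)*(s - 5)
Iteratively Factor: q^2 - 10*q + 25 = (q - 5)*(q - 5)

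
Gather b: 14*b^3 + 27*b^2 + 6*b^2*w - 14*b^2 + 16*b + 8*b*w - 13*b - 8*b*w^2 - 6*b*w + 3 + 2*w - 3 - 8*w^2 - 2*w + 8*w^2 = 14*b^3 + b^2*(6*w + 13) + b*(-8*w^2 + 2*w + 3)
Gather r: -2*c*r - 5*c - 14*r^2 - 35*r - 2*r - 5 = -5*c - 14*r^2 + r*(-2*c - 37) - 5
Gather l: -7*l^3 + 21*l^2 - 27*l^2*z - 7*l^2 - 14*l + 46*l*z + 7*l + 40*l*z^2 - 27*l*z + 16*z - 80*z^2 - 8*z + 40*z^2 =-7*l^3 + l^2*(14 - 27*z) + l*(40*z^2 + 19*z - 7) - 40*z^2 + 8*z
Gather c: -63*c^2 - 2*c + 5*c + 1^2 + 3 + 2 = -63*c^2 + 3*c + 6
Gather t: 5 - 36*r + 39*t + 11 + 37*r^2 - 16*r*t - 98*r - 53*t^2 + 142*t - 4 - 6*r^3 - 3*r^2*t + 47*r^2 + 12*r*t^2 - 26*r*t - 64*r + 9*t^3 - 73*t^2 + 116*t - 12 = -6*r^3 + 84*r^2 - 198*r + 9*t^3 + t^2*(12*r - 126) + t*(-3*r^2 - 42*r + 297)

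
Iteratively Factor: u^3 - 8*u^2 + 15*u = (u - 5)*(u^2 - 3*u) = u*(u - 5)*(u - 3)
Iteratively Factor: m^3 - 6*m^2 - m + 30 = (m - 5)*(m^2 - m - 6) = (m - 5)*(m - 3)*(m + 2)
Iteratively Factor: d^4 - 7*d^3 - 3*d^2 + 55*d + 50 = (d - 5)*(d^3 - 2*d^2 - 13*d - 10) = (d - 5)^2*(d^2 + 3*d + 2) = (d - 5)^2*(d + 1)*(d + 2)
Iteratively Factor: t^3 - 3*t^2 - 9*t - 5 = (t - 5)*(t^2 + 2*t + 1) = (t - 5)*(t + 1)*(t + 1)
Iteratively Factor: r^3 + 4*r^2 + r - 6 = (r + 2)*(r^2 + 2*r - 3) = (r + 2)*(r + 3)*(r - 1)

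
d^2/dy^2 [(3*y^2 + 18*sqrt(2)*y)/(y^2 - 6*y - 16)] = 12*(3*y^3 + 3*sqrt(2)*y^3 + 24*y^2 + 144*sqrt(2)*y - 288*sqrt(2) + 128)/(y^6 - 18*y^5 + 60*y^4 + 360*y^3 - 960*y^2 - 4608*y - 4096)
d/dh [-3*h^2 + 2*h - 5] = 2 - 6*h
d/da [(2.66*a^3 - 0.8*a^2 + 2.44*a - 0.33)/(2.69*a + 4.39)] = (14.3108*a^3 + 32.8802*a^2 - 7.024*a + 11.5993)/(7.2361*a^2 + 23.6182*a + 19.2721)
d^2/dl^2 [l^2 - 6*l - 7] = 2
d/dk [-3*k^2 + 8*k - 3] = 8 - 6*k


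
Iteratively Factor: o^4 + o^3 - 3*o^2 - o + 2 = (o - 1)*(o^3 + 2*o^2 - o - 2) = (o - 1)^2*(o^2 + 3*o + 2) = (o - 1)^2*(o + 1)*(o + 2)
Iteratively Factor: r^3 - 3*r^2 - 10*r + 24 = (r + 3)*(r^2 - 6*r + 8) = (r - 4)*(r + 3)*(r - 2)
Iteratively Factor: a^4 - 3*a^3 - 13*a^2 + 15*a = (a - 5)*(a^3 + 2*a^2 - 3*a) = (a - 5)*(a - 1)*(a^2 + 3*a) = (a - 5)*(a - 1)*(a + 3)*(a)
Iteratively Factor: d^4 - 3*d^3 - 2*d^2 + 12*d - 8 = (d - 2)*(d^3 - d^2 - 4*d + 4) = (d - 2)*(d + 2)*(d^2 - 3*d + 2) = (d - 2)^2*(d + 2)*(d - 1)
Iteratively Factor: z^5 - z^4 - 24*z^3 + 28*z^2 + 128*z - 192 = (z - 2)*(z^4 + z^3 - 22*z^2 - 16*z + 96) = (z - 2)*(z + 3)*(z^3 - 2*z^2 - 16*z + 32) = (z - 2)*(z + 3)*(z + 4)*(z^2 - 6*z + 8) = (z - 4)*(z - 2)*(z + 3)*(z + 4)*(z - 2)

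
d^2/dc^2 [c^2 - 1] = 2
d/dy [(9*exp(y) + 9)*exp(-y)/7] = -9*exp(-y)/7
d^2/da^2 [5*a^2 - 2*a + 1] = 10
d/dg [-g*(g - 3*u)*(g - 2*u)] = -3*g^2 + 10*g*u - 6*u^2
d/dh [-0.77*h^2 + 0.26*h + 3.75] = 0.26 - 1.54*h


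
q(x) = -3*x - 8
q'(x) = -3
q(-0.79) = -5.63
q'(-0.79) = -3.00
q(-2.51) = -0.47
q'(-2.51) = -3.00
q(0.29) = -8.87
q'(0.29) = -3.00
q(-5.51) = 8.53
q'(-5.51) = -3.00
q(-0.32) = -7.04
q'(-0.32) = -3.00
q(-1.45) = -3.65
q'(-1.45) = -3.00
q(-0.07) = -7.79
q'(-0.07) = -3.00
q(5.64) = -24.92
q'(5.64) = -3.00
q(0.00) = -8.00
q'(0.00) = -3.00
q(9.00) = -35.00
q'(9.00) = -3.00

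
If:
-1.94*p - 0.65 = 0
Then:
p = -0.34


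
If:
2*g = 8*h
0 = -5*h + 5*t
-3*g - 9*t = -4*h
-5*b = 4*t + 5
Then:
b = -1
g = 0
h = 0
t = 0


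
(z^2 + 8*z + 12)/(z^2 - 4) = (z + 6)/(z - 2)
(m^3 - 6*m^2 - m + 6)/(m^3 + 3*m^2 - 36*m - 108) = (m^2 - 1)/(m^2 + 9*m + 18)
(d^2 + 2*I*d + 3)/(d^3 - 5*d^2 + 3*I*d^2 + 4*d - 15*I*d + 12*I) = (d - I)/(d^2 - 5*d + 4)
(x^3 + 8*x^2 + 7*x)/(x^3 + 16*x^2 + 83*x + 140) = x*(x + 1)/(x^2 + 9*x + 20)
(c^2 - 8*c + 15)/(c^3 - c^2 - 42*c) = (-c^2 + 8*c - 15)/(c*(-c^2 + c + 42))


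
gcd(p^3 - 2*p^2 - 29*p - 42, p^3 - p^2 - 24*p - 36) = p^2 + 5*p + 6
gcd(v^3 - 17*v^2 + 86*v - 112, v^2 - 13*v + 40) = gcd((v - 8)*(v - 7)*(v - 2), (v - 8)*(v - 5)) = v - 8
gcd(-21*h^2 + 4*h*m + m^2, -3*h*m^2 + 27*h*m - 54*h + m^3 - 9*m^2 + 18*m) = 3*h - m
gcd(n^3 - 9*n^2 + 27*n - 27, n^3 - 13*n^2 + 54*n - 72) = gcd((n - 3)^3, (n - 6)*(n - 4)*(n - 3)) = n - 3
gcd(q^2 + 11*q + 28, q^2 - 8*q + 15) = 1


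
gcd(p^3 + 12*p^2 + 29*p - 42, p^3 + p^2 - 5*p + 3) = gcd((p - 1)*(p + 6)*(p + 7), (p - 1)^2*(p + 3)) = p - 1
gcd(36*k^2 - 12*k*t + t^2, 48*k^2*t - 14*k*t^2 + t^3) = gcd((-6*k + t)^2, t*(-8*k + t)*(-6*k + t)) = -6*k + t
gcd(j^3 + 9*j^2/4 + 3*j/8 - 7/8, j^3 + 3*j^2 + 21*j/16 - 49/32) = j^2 + 5*j/4 - 7/8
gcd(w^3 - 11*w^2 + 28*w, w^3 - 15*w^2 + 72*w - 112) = w^2 - 11*w + 28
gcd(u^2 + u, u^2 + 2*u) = u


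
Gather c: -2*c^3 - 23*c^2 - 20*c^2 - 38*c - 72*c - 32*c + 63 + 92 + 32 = -2*c^3 - 43*c^2 - 142*c + 187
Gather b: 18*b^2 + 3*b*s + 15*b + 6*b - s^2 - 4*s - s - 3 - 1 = 18*b^2 + b*(3*s + 21) - s^2 - 5*s - 4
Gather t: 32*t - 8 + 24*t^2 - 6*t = 24*t^2 + 26*t - 8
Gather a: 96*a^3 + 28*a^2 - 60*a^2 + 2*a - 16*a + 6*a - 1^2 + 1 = 96*a^3 - 32*a^2 - 8*a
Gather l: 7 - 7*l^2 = 7 - 7*l^2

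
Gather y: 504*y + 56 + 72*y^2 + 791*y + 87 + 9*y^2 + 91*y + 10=81*y^2 + 1386*y + 153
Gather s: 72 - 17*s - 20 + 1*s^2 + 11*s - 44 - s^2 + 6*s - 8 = 0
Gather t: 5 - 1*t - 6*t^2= -6*t^2 - t + 5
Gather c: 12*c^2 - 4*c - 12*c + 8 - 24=12*c^2 - 16*c - 16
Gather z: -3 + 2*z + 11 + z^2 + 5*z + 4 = z^2 + 7*z + 12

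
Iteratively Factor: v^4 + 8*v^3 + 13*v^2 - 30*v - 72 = (v + 3)*(v^3 + 5*v^2 - 2*v - 24) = (v + 3)^2*(v^2 + 2*v - 8) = (v + 3)^2*(v + 4)*(v - 2)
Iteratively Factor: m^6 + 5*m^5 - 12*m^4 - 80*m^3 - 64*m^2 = (m)*(m^5 + 5*m^4 - 12*m^3 - 80*m^2 - 64*m) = m*(m + 4)*(m^4 + m^3 - 16*m^2 - 16*m) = m*(m + 4)^2*(m^3 - 3*m^2 - 4*m) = m^2*(m + 4)^2*(m^2 - 3*m - 4) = m^2*(m + 1)*(m + 4)^2*(m - 4)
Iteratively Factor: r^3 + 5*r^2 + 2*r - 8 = (r + 4)*(r^2 + r - 2) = (r + 2)*(r + 4)*(r - 1)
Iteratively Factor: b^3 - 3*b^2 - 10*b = (b + 2)*(b^2 - 5*b) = b*(b + 2)*(b - 5)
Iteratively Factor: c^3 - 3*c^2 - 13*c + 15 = (c - 1)*(c^2 - 2*c - 15) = (c - 1)*(c + 3)*(c - 5)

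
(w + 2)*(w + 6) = w^2 + 8*w + 12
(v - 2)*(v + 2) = v^2 - 4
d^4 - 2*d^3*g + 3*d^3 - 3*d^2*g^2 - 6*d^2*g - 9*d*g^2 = d*(d + 3)*(d - 3*g)*(d + g)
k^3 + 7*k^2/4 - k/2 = k*(k - 1/4)*(k + 2)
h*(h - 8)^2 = h^3 - 16*h^2 + 64*h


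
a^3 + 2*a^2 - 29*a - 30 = (a - 5)*(a + 1)*(a + 6)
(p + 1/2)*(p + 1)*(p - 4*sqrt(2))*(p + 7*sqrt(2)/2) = p^4 - sqrt(2)*p^3/2 + 3*p^3/2 - 55*p^2/2 - 3*sqrt(2)*p^2/4 - 42*p - sqrt(2)*p/4 - 14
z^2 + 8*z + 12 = (z + 2)*(z + 6)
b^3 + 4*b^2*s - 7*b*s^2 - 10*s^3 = (b - 2*s)*(b + s)*(b + 5*s)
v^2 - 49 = (v - 7)*(v + 7)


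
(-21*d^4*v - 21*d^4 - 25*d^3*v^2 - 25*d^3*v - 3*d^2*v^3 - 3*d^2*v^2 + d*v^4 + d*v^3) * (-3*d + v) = 63*d^5*v + 63*d^5 + 54*d^4*v^2 + 54*d^4*v - 16*d^3*v^3 - 16*d^3*v^2 - 6*d^2*v^4 - 6*d^2*v^3 + d*v^5 + d*v^4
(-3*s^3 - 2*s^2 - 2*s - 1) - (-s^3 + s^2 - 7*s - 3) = -2*s^3 - 3*s^2 + 5*s + 2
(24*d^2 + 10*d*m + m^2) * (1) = 24*d^2 + 10*d*m + m^2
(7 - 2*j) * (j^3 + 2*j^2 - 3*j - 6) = -2*j^4 + 3*j^3 + 20*j^2 - 9*j - 42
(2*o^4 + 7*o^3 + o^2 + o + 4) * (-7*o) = -14*o^5 - 49*o^4 - 7*o^3 - 7*o^2 - 28*o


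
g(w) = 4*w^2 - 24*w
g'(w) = 8*w - 24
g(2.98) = -36.00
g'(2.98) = -0.16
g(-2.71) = 94.42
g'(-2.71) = -45.68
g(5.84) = -3.74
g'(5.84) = 22.72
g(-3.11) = 113.33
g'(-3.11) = -48.88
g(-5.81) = 274.46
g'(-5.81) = -70.48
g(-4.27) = 175.41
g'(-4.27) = -58.16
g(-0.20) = 4.96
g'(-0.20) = -25.60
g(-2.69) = 93.50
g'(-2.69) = -45.52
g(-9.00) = 540.00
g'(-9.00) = -96.00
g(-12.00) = 864.00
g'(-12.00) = -120.00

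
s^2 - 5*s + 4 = (s - 4)*(s - 1)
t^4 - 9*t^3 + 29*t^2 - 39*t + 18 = (t - 3)^2*(t - 2)*(t - 1)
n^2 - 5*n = n*(n - 5)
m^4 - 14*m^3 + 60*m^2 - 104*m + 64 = (m - 8)*(m - 2)^3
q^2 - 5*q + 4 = (q - 4)*(q - 1)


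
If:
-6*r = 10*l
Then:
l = -3*r/5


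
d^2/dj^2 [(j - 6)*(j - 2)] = 2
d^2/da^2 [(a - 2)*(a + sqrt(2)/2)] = 2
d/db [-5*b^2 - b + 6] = -10*b - 1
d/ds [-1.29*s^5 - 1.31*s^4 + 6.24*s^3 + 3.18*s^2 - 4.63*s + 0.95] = -6.45*s^4 - 5.24*s^3 + 18.72*s^2 + 6.36*s - 4.63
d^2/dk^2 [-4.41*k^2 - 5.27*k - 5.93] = -8.82000000000000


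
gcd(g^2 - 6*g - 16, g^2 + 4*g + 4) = g + 2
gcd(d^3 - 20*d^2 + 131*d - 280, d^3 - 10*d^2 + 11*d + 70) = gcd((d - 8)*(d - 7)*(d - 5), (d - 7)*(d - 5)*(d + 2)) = d^2 - 12*d + 35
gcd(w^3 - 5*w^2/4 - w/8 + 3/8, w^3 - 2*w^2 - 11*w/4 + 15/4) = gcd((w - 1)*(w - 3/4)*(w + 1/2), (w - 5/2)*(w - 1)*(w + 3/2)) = w - 1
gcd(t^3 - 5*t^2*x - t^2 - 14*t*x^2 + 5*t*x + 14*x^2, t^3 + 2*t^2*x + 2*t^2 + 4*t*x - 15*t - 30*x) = t + 2*x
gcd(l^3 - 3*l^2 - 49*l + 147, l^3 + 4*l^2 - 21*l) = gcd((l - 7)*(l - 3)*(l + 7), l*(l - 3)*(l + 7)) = l^2 + 4*l - 21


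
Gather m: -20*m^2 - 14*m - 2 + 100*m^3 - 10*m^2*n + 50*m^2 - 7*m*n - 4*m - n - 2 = 100*m^3 + m^2*(30 - 10*n) + m*(-7*n - 18) - n - 4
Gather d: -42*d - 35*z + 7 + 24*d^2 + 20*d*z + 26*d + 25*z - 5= 24*d^2 + d*(20*z - 16) - 10*z + 2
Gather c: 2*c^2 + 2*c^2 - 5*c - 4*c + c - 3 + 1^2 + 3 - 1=4*c^2 - 8*c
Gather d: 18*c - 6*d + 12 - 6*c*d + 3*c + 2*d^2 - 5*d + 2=21*c + 2*d^2 + d*(-6*c - 11) + 14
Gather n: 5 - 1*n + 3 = 8 - n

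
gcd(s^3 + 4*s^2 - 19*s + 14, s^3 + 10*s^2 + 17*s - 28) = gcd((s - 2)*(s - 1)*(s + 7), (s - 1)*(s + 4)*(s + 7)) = s^2 + 6*s - 7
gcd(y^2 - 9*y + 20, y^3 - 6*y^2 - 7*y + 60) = y^2 - 9*y + 20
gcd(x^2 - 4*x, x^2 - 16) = x - 4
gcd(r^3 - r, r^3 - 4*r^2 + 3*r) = r^2 - r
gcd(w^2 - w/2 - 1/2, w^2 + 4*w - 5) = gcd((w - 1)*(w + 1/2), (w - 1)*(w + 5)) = w - 1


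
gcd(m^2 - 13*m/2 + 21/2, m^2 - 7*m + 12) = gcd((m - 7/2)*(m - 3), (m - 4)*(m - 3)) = m - 3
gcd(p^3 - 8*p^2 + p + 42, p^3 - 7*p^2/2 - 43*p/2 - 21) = p^2 - 5*p - 14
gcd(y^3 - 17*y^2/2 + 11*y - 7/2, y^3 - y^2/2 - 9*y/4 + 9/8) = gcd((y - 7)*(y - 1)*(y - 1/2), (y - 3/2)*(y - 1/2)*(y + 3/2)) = y - 1/2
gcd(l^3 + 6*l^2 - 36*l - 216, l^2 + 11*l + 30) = l + 6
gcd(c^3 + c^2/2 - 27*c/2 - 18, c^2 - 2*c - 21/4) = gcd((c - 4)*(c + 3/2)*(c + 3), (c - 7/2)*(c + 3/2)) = c + 3/2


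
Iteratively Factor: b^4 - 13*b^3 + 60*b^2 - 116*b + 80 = (b - 4)*(b^3 - 9*b^2 + 24*b - 20) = (b - 5)*(b - 4)*(b^2 - 4*b + 4) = (b - 5)*(b - 4)*(b - 2)*(b - 2)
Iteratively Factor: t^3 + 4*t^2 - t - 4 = (t + 4)*(t^2 - 1) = (t + 1)*(t + 4)*(t - 1)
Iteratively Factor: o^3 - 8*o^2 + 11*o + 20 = (o - 5)*(o^2 - 3*o - 4) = (o - 5)*(o + 1)*(o - 4)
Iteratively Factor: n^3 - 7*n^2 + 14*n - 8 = (n - 4)*(n^2 - 3*n + 2) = (n - 4)*(n - 2)*(n - 1)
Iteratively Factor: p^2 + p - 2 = (p + 2)*(p - 1)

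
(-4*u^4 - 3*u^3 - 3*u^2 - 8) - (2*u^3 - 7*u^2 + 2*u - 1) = -4*u^4 - 5*u^3 + 4*u^2 - 2*u - 7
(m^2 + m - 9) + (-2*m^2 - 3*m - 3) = -m^2 - 2*m - 12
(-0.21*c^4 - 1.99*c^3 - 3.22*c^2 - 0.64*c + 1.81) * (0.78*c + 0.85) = -0.1638*c^5 - 1.7307*c^4 - 4.2031*c^3 - 3.2362*c^2 + 0.8678*c + 1.5385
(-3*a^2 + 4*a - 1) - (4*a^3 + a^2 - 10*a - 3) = -4*a^3 - 4*a^2 + 14*a + 2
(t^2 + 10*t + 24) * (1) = t^2 + 10*t + 24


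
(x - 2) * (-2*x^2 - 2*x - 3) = -2*x^3 + 2*x^2 + x + 6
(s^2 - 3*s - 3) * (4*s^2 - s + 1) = 4*s^4 - 13*s^3 - 8*s^2 - 3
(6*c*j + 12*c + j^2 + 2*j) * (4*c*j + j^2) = 24*c^2*j^2 + 48*c^2*j + 10*c*j^3 + 20*c*j^2 + j^4 + 2*j^3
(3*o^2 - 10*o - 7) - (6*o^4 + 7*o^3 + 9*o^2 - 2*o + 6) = -6*o^4 - 7*o^3 - 6*o^2 - 8*o - 13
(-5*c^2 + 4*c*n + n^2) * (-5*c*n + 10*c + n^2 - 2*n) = 25*c^3*n - 50*c^3 - 25*c^2*n^2 + 50*c^2*n - c*n^3 + 2*c*n^2 + n^4 - 2*n^3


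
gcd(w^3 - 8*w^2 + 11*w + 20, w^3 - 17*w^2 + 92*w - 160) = w^2 - 9*w + 20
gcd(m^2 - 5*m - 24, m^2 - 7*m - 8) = m - 8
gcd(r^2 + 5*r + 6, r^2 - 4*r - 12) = r + 2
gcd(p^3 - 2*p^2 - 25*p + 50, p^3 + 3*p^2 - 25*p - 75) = p^2 - 25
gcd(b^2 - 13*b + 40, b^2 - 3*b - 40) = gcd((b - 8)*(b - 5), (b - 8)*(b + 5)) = b - 8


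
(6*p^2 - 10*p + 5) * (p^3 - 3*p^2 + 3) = 6*p^5 - 28*p^4 + 35*p^3 + 3*p^2 - 30*p + 15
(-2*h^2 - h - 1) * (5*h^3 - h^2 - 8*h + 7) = -10*h^5 - 3*h^4 + 12*h^3 - 5*h^2 + h - 7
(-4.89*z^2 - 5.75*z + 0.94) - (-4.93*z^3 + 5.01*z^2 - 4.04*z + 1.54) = 4.93*z^3 - 9.9*z^2 - 1.71*z - 0.6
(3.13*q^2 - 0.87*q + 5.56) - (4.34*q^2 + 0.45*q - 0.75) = -1.21*q^2 - 1.32*q + 6.31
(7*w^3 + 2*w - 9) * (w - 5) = 7*w^4 - 35*w^3 + 2*w^2 - 19*w + 45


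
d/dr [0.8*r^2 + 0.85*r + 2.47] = 1.6*r + 0.85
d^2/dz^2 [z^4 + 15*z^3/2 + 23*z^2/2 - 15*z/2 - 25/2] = 12*z^2 + 45*z + 23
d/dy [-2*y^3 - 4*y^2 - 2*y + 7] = -6*y^2 - 8*y - 2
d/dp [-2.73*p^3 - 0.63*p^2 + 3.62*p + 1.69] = -8.19*p^2 - 1.26*p + 3.62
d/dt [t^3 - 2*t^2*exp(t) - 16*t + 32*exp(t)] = -2*t^2*exp(t) + 3*t^2 - 4*t*exp(t) + 32*exp(t) - 16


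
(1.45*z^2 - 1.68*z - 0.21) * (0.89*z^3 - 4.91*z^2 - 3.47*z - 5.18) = 1.2905*z^5 - 8.6147*z^4 + 3.0304*z^3 - 0.650299999999999*z^2 + 9.4311*z + 1.0878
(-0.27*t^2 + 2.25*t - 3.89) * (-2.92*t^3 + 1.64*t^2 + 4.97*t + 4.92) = 0.7884*t^5 - 7.0128*t^4 + 13.7069*t^3 + 3.4745*t^2 - 8.2633*t - 19.1388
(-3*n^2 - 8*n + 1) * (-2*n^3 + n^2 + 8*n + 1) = 6*n^5 + 13*n^4 - 34*n^3 - 66*n^2 + 1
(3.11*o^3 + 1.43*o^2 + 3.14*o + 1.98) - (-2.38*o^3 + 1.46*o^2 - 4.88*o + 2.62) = 5.49*o^3 - 0.03*o^2 + 8.02*o - 0.64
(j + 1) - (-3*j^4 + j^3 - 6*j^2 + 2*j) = 3*j^4 - j^3 + 6*j^2 - j + 1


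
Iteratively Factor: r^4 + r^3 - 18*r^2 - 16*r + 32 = (r - 1)*(r^3 + 2*r^2 - 16*r - 32) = (r - 1)*(r + 2)*(r^2 - 16) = (r - 1)*(r + 2)*(r + 4)*(r - 4)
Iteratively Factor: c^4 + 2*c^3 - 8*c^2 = (c + 4)*(c^3 - 2*c^2) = c*(c + 4)*(c^2 - 2*c) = c*(c - 2)*(c + 4)*(c)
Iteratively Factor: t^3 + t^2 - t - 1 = (t + 1)*(t^2 - 1) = (t - 1)*(t + 1)*(t + 1)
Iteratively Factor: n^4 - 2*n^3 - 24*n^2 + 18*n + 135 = (n + 3)*(n^3 - 5*n^2 - 9*n + 45) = (n - 5)*(n + 3)*(n^2 - 9) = (n - 5)*(n - 3)*(n + 3)*(n + 3)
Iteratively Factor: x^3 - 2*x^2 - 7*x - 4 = (x + 1)*(x^2 - 3*x - 4) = (x + 1)^2*(x - 4)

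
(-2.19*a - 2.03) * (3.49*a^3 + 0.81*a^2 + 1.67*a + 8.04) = -7.6431*a^4 - 8.8586*a^3 - 5.3016*a^2 - 20.9977*a - 16.3212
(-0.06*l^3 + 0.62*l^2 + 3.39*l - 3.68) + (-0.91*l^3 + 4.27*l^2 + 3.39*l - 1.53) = -0.97*l^3 + 4.89*l^2 + 6.78*l - 5.21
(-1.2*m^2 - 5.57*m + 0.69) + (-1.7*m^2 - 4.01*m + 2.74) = -2.9*m^2 - 9.58*m + 3.43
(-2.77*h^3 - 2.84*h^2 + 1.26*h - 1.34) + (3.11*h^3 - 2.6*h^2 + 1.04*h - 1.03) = 0.34*h^3 - 5.44*h^2 + 2.3*h - 2.37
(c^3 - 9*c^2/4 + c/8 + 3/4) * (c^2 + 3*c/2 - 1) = c^5 - 3*c^4/4 - 17*c^3/4 + 51*c^2/16 + c - 3/4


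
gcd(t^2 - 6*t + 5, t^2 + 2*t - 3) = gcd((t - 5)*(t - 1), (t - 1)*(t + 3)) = t - 1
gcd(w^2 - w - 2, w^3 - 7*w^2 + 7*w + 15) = w + 1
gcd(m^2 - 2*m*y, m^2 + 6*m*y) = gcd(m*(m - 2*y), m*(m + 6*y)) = m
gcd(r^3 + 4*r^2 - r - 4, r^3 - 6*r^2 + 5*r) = r - 1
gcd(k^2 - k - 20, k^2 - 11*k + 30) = k - 5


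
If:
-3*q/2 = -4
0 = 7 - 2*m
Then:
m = 7/2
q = 8/3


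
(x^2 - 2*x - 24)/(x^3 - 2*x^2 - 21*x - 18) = (x + 4)/(x^2 + 4*x + 3)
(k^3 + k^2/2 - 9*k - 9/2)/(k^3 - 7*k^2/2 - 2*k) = (k^2 - 9)/(k*(k - 4))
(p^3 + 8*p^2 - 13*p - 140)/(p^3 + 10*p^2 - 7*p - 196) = (p + 5)/(p + 7)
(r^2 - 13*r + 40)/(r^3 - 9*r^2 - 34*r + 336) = (r - 5)/(r^2 - r - 42)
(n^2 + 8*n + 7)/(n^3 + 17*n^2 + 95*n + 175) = (n + 1)/(n^2 + 10*n + 25)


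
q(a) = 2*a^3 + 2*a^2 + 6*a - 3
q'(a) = 6*a^2 + 4*a + 6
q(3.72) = 149.95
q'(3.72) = 103.91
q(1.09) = 8.51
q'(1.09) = 17.49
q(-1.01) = -9.08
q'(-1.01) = 8.08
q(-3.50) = -85.25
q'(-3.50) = 65.50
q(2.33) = 47.14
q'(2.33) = 47.89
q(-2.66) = -42.45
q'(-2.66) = 37.81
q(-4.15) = -136.40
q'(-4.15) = 92.74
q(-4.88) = -217.08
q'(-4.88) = 129.37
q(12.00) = 3813.00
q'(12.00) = 918.00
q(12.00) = 3813.00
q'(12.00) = 918.00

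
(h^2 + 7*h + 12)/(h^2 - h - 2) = (h^2 + 7*h + 12)/(h^2 - h - 2)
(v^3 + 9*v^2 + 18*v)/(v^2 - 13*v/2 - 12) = 2*v*(v^2 + 9*v + 18)/(2*v^2 - 13*v - 24)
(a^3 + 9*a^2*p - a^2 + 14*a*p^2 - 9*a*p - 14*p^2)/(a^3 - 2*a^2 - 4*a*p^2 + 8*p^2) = (-a^2 - 7*a*p + a + 7*p)/(-a^2 + 2*a*p + 2*a - 4*p)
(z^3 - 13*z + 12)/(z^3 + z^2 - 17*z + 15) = (z + 4)/(z + 5)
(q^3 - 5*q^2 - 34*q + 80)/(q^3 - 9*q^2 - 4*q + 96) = (q^2 + 3*q - 10)/(q^2 - q - 12)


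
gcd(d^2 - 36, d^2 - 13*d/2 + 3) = d - 6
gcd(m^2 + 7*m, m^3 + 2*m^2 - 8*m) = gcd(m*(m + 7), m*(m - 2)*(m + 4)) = m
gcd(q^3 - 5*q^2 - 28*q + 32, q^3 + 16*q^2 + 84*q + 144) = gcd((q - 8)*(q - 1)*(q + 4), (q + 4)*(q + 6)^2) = q + 4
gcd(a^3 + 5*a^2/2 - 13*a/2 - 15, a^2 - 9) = a + 3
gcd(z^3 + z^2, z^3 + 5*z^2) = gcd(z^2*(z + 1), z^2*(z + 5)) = z^2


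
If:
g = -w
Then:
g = -w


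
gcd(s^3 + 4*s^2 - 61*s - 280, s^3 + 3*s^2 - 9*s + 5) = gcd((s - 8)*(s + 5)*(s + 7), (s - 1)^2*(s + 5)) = s + 5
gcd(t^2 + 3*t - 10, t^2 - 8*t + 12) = t - 2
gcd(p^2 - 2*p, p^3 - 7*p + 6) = p - 2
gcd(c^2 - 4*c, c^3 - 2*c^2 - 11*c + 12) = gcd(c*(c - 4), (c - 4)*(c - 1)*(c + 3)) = c - 4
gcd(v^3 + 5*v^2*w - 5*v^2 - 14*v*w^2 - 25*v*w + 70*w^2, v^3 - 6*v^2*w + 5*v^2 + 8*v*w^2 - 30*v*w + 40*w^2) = v - 2*w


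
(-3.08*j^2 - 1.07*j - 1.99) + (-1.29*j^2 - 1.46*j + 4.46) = -4.37*j^2 - 2.53*j + 2.47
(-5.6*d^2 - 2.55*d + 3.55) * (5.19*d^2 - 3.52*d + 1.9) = -29.064*d^4 + 6.4775*d^3 + 16.7605*d^2 - 17.341*d + 6.745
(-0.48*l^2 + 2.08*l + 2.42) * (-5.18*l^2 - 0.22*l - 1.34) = 2.4864*l^4 - 10.6688*l^3 - 12.35*l^2 - 3.3196*l - 3.2428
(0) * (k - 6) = 0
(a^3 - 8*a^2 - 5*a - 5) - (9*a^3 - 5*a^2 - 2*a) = -8*a^3 - 3*a^2 - 3*a - 5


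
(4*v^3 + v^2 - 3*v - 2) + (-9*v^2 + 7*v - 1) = 4*v^3 - 8*v^2 + 4*v - 3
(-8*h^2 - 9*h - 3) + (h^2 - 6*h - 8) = -7*h^2 - 15*h - 11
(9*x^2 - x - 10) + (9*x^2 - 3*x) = 18*x^2 - 4*x - 10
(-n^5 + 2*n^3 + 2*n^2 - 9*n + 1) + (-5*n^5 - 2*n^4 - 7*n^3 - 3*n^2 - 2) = -6*n^5 - 2*n^4 - 5*n^3 - n^2 - 9*n - 1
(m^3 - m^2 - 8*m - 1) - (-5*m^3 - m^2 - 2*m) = 6*m^3 - 6*m - 1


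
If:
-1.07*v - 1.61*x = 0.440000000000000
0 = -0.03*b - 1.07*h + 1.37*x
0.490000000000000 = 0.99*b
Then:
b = 0.49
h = 1.2803738317757*x - 0.0138770886434438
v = -1.50467289719626*x - 0.411214953271028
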